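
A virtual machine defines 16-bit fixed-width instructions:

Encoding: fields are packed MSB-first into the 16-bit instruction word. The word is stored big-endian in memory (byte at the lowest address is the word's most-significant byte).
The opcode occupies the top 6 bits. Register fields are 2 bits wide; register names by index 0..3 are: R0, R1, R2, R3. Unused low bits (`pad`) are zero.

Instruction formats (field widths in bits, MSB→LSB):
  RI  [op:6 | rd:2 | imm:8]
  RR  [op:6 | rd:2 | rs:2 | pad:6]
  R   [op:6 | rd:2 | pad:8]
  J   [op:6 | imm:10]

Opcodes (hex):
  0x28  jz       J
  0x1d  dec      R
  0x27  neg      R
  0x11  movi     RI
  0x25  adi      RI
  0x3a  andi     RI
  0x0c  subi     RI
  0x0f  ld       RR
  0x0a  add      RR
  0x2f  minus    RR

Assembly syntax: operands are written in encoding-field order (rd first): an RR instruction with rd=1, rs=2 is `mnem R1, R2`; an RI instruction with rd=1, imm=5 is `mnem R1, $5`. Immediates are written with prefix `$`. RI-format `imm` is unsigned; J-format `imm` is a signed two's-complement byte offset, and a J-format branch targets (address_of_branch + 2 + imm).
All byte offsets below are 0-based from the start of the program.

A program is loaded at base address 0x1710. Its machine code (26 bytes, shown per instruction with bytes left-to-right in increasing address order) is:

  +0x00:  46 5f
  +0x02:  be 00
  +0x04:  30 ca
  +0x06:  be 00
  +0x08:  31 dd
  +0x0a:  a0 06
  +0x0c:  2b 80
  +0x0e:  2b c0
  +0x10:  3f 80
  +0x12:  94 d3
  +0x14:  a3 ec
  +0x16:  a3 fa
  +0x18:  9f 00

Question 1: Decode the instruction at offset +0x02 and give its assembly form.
+0x02: be 00 ⇒ word 0xbe00 (big)
  top 6b → 0x2f → minus [RR]
  [9:8] rd=2 = R2
  [7:6] rs=0 = R0

minus R2, R0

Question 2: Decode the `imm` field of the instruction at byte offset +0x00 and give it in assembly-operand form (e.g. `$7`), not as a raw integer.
$95

@+00  big-endian(46 5f) = 0x465f
  opcode bits[15:10]=0x11: movi/RI
  [9:8] rd=2 = R2
  [7:0] imm=95 = $95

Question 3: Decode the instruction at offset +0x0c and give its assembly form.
add R3, R2

[0c] 2b 80 → 0x2b80
  top 6b → 0xa → add [RR]
  rd@[9:8]=0x3 ⇒ R3
  rs@[7:6]=0x2 ⇒ R2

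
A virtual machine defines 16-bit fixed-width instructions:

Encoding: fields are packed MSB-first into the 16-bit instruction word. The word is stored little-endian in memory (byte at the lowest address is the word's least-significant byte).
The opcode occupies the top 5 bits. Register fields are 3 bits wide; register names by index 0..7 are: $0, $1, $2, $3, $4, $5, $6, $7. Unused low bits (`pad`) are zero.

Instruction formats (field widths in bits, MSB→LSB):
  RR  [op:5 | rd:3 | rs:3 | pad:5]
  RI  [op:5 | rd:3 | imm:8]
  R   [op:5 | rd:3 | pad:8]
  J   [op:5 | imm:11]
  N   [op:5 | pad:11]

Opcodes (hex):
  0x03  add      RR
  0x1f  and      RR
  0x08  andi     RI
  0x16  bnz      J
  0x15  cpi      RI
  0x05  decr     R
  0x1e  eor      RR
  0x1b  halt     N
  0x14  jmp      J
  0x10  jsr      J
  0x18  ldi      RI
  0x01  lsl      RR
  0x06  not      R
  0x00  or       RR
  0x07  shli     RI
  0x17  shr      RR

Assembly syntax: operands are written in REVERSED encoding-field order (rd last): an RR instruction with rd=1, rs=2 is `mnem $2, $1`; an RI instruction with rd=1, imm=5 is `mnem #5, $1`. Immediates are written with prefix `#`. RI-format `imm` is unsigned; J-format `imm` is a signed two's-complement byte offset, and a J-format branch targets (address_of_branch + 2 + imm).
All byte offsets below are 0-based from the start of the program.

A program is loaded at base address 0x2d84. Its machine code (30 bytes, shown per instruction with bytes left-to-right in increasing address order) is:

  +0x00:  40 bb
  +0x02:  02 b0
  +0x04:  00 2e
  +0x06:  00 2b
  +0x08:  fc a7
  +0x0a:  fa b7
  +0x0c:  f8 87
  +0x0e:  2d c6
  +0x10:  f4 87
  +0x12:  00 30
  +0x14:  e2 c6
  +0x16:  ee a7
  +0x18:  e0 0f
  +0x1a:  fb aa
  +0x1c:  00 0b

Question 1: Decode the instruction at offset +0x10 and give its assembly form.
jsr #-12

off 0x10: read f4 87 as little → 0x87f4
  opcode bits[15:11]=0x10: jsr/J
  imm: (w>>0)&0x7ff=0x7f4 (s11→-12) → #-12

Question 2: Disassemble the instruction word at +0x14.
ldi #226, $6

@+14  little-endian(e2 c6) = 0xc6e2
  opcode bits[15:11]=0x18: ldi/RI
  rd: (w>>8)&0x7=0x6 → $6
  imm: (w>>0)&0xff=0xe2 → #226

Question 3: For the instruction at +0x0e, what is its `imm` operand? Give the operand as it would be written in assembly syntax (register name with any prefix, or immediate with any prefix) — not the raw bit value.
[0e] 2d c6 → 0xc62d
  top 5b → 0x18 → ldi [RI]
  rd: (w>>8)&0x7=0x6 → $6
  imm: (w>>0)&0xff=0x2d → #45

#45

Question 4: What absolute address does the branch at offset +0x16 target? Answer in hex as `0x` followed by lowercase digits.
0x2d8a

@+16  little-endian(ee a7) = 0xa7ee
  top 5b → 0x14 → jmp [J]
  imm@[10:0]=0x7ee (s11→-18) ⇒ #-18
  target = base 0x2d84 + off 0x16 + 2 + imm -18 = 0x2d8a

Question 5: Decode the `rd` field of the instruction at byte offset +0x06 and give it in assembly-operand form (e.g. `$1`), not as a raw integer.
$3

off 0x06: read 00 2b as little → 0x2b00
  opcode bits[15:11]=0x5: decr/R
  rd: (w>>8)&0x7=0x3 → $3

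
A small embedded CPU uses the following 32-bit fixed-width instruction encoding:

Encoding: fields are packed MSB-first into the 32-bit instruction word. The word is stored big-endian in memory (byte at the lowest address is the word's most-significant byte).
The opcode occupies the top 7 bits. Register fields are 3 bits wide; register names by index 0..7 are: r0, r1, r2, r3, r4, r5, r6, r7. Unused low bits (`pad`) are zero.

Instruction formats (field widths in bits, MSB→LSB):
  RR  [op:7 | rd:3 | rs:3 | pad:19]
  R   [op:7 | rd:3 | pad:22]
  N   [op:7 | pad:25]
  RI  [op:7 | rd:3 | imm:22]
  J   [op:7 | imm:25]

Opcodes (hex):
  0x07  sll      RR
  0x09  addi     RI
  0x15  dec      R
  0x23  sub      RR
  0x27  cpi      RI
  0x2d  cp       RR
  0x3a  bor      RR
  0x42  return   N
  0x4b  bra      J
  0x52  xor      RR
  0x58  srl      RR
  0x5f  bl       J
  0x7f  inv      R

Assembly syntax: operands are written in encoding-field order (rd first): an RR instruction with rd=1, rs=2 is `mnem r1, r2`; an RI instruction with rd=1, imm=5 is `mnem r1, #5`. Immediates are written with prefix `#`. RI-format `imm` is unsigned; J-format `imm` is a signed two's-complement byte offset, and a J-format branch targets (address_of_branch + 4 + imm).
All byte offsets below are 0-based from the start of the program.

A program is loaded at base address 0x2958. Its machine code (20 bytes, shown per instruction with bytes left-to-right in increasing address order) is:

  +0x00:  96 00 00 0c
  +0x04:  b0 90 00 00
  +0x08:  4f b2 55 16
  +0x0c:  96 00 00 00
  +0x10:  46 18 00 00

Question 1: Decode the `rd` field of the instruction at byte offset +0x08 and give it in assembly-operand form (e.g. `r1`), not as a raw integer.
r6

@+08  big-endian(4f b2 55 16) = 0x4fb25516
  top 7b → 0x27 → cpi [RI]
  [24:22] rd=6 = r6
  [21:0] imm=3298582 = #3298582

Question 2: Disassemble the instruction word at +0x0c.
bra #0

@+0c  big-endian(96 00 00 00) = 0x96000000
  opcode bits[31:25]=0x4b: bra/J
  [24:0] imm=0 = #0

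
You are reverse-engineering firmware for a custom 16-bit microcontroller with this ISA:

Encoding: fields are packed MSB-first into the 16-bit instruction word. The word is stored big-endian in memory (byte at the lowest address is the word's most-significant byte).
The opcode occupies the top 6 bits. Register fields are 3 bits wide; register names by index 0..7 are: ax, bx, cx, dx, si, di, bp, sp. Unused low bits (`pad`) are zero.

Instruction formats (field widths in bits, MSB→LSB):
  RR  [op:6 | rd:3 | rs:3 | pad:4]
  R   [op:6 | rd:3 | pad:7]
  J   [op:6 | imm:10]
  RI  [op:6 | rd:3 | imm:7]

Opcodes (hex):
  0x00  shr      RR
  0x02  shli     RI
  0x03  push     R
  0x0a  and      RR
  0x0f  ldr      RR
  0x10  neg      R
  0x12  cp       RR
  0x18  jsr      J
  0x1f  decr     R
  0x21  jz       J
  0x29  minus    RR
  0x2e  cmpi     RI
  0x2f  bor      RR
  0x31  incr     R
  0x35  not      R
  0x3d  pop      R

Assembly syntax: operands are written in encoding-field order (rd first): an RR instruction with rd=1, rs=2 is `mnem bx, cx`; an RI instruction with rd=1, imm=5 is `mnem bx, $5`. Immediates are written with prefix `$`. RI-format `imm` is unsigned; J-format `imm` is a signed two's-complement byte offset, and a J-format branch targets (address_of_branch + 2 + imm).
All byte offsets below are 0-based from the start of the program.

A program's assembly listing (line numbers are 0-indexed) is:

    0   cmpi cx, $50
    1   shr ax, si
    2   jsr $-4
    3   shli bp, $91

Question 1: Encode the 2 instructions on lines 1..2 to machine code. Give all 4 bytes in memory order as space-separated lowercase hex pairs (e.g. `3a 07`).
00 40 63 fc

line 1 (shr): pack op=0x0:6|rd=0:3|rs=4:3|pad=0:4 = 0x0040; big→ 00 40
line 2 (jsr): pack op=0x18:6|imm=-4:10 = 0x63fc; big→ 63 fc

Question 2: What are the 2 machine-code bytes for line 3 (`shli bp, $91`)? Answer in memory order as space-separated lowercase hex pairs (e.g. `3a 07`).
0b 5b

L3: shli op=0x2:6|rd=6:3|imm=91:7 ⇒ 0x0b5b ⇒ big 0b 5b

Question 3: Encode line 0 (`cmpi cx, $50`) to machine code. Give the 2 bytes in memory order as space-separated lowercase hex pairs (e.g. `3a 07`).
b9 32

L0: cmpi op=0x2e:6|rd=2:3|imm=50:7 ⇒ 0xb932 ⇒ big b9 32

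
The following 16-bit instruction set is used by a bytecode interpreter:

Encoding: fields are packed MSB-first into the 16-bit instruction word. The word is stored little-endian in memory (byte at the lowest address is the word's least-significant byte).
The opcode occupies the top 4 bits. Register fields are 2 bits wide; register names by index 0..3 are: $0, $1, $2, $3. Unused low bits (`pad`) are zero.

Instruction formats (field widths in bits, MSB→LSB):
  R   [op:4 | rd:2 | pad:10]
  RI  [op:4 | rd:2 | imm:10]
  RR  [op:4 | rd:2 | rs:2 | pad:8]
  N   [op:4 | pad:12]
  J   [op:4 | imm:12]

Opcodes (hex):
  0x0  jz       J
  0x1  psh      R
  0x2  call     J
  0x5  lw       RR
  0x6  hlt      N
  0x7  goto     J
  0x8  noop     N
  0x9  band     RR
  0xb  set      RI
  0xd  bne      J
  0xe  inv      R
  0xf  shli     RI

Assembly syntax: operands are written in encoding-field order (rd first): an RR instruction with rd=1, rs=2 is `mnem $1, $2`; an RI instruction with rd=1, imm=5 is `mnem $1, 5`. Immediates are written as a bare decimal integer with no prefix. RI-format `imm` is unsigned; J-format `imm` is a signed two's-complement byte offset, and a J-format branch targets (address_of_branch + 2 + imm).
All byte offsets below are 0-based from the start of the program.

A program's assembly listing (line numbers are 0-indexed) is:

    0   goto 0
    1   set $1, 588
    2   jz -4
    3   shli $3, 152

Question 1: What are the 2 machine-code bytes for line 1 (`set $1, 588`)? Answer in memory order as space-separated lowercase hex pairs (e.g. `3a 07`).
4c b6

line 1 (set): pack op=0xb:4|rd=1:2|imm=588:10 = 0xb64c; little→ 4c b6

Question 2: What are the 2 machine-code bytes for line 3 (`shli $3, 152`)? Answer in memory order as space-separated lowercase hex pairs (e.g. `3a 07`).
98 fc

line 3 (shli): pack op=0xf:4|rd=3:2|imm=152:10 = 0xfc98; little→ 98 fc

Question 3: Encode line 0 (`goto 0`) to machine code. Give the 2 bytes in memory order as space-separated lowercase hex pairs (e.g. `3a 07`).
00 70

0. goto fields op=0x7:4|imm=0:12 → word 7000h → 00 70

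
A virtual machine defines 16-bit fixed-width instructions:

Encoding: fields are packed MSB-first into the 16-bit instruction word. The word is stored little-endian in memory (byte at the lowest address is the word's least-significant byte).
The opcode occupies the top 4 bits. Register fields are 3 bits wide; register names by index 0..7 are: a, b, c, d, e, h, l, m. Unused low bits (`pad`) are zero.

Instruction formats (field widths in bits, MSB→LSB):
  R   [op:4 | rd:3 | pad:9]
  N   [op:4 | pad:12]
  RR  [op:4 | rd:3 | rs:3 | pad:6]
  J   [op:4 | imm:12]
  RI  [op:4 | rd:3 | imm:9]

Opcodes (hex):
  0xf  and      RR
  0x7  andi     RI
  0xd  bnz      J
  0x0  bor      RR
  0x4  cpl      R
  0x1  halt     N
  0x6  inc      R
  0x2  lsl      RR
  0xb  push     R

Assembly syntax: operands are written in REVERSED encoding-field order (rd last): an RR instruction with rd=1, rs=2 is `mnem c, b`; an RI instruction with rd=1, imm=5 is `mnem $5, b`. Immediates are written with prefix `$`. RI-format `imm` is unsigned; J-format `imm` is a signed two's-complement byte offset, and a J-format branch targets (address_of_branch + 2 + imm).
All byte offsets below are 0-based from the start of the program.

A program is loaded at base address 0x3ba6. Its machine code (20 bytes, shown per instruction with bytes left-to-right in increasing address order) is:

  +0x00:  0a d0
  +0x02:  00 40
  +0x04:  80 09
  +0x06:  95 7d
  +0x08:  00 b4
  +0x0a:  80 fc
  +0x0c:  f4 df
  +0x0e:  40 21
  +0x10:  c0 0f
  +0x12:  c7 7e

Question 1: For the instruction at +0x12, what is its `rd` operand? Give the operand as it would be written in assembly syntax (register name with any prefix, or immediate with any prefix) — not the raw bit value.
m

off 0x12: read c7 7e as little → 0x7ec7
  top 4b → 0x7 → andi [RI]
  rd@[11:9]=0x7 ⇒ m
  imm@[8:0]=0xc7 ⇒ $199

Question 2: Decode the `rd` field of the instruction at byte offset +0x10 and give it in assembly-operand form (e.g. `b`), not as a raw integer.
m

+0x10: c0 0f ⇒ word 0x0fc0 (little)
  top 4b → 0x0 → bor [RR]
  rd: (w>>9)&0x7=0x7 → m
  rs: (w>>6)&0x7=0x7 → m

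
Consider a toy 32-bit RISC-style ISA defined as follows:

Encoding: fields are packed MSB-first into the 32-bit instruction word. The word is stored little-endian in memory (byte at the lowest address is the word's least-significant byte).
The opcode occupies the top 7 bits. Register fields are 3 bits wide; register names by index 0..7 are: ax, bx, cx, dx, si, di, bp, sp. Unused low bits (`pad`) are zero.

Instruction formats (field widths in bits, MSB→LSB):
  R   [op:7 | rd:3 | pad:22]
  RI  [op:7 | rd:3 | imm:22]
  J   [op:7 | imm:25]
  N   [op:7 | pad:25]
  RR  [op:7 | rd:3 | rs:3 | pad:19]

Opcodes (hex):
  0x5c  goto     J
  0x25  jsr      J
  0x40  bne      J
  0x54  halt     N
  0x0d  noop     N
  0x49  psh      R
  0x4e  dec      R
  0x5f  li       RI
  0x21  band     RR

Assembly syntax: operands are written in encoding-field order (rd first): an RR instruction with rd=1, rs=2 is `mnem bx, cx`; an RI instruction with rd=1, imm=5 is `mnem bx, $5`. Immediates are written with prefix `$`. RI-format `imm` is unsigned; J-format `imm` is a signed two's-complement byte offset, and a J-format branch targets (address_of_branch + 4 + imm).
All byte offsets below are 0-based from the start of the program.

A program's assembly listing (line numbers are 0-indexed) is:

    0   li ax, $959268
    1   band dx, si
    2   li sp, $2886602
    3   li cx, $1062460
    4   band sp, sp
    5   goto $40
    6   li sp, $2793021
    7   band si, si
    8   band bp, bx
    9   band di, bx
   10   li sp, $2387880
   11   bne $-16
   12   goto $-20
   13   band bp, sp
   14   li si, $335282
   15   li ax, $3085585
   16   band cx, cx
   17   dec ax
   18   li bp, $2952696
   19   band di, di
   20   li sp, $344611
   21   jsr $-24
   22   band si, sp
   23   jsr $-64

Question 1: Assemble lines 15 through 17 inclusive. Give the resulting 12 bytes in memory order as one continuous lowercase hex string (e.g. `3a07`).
15. li fields op=0x5f:7|rd=0:3|imm=3085585:22 → word be2f1511h → 11 15 2f be
16. band fields op=0x21:7|rd=2:3|rs=2:3|pad=0:19 → word 42900000h → 00 00 90 42
17. dec fields op=0x4e:7|rd=0:3|pad=0:22 → word 9c000000h → 00 00 00 9c

11152fbe000090420000009c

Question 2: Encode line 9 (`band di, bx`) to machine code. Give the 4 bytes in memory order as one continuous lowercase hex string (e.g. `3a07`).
00004843

L9: band op=0x21:7|rd=5:3|rs=1:3|pad=0:19 ⇒ 0x43480000 ⇒ little 00 00 48 43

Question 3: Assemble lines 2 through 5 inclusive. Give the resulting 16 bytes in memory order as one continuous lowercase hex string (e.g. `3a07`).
L2: li op=0x5f:7|rd=7:3|imm=2886602:22 ⇒ 0xbfec0bca ⇒ little ca 0b ec bf
L3: li op=0x5f:7|rd=2:3|imm=1062460:22 ⇒ 0xbe90363c ⇒ little 3c 36 90 be
L4: band op=0x21:7|rd=7:3|rs=7:3|pad=0:19 ⇒ 0x43f80000 ⇒ little 00 00 f8 43
L5: goto op=0x5c:7|imm=40:25 ⇒ 0xb8000028 ⇒ little 28 00 00 b8

ca0becbf3c3690be0000f843280000b8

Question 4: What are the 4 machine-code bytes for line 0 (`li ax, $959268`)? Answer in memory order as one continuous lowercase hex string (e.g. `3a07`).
24a30ebe

L0: li op=0x5f:7|rd=0:3|imm=959268:22 ⇒ 0xbe0ea324 ⇒ little 24 a3 0e be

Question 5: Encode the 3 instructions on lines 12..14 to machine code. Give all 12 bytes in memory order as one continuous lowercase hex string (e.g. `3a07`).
line 12 (goto): pack op=0x5c:7|imm=-20:25 = 0xb9ffffec; little→ ec ff ff b9
line 13 (band): pack op=0x21:7|rd=6:3|rs=7:3|pad=0:19 = 0x43b80000; little→ 00 00 b8 43
line 14 (li): pack op=0x5f:7|rd=4:3|imm=335282:22 = 0xbf051db2; little→ b2 1d 05 bf

ecffffb90000b843b21d05bf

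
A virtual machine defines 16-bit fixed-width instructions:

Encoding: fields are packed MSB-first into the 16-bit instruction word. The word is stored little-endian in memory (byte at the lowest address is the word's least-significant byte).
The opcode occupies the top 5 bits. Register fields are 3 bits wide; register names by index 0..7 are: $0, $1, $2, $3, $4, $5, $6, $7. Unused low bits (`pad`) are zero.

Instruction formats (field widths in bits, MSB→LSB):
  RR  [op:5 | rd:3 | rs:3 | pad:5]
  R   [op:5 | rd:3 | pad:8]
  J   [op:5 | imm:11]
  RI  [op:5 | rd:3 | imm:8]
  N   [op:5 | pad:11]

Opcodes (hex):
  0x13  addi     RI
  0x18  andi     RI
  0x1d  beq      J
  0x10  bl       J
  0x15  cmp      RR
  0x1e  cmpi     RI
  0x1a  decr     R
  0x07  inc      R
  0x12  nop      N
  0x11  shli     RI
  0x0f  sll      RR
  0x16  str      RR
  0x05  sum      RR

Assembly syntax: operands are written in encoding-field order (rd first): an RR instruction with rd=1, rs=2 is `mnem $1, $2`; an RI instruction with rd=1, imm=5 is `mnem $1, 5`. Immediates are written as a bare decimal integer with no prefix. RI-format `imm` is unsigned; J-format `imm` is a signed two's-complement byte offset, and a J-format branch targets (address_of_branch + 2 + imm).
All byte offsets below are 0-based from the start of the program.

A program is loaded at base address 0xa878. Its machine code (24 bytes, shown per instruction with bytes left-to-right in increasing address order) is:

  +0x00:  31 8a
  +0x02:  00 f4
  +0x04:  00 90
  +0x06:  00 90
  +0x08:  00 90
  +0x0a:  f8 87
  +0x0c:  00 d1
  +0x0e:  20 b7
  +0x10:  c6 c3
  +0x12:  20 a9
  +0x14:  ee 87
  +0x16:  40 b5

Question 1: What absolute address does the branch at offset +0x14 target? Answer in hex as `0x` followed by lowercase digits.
@+14  little-endian(ee 87) = 0x87ee
  top 5b → 0x10 → bl [J]
  [10:0] imm=2030 (s11→-18) = -18
  target = base 0xa878 + off 0x14 + 2 + imm -18 = 0xa87c

0xa87c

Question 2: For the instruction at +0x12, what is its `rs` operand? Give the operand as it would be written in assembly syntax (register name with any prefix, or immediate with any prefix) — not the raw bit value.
$1

off 0x12: read 20 a9 as little → 0xa920
  top 5b → 0x15 → cmp [RR]
  rd@[10:8]=0x1 ⇒ $1
  rs@[7:5]=0x1 ⇒ $1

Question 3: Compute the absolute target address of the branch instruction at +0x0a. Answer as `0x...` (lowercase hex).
0xa87c

@+0a  little-endian(f8 87) = 0x87f8
  op=0x87f8>>11=0x10 ⇒ bl (J)
  imm: (w>>0)&0x7ff=0x7f8 (s11→-8) → -8
  target = base 0xa878 + off 0x0a + 2 + imm -8 = 0xa87c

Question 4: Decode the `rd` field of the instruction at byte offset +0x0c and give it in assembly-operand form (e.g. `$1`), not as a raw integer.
+0x0c: 00 d1 ⇒ word 0xd100 (little)
  opcode bits[15:11]=0x1a: decr/R
  rd@[10:8]=0x1 ⇒ $1

$1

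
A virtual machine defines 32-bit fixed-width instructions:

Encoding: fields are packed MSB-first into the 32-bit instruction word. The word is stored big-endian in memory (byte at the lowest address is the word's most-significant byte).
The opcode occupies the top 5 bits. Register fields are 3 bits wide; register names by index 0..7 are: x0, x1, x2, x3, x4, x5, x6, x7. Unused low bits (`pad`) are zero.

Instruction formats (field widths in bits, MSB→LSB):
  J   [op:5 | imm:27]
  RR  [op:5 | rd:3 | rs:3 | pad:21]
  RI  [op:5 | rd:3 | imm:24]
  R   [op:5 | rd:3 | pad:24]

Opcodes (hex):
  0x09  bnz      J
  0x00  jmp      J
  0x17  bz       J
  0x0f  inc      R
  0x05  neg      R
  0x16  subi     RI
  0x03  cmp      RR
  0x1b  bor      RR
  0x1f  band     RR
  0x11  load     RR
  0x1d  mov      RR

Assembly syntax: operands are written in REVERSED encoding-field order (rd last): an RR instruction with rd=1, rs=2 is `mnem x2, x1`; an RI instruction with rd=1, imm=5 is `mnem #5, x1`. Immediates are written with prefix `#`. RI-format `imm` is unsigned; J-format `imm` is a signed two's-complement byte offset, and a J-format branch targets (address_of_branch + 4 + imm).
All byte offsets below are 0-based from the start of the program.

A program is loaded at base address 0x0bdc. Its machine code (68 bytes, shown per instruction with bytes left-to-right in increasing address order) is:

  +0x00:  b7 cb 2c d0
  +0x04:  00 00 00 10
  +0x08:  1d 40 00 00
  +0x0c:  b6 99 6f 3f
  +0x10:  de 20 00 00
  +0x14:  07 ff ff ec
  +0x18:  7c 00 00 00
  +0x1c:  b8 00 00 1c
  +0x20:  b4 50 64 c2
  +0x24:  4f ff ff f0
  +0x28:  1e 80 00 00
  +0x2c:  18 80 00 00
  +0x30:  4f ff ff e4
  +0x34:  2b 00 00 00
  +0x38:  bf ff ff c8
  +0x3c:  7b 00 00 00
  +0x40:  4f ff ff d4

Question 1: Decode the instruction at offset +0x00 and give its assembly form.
subi #13315280, x7

off 0x00: read b7 cb 2c d0 as big → 0xb7cb2cd0
  top 5b → 0x16 → subi [RI]
  rd@[26:24]=0x7 ⇒ x7
  imm@[23:0]=0xcb2cd0 ⇒ #13315280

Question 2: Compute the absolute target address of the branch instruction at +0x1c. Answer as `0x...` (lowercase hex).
0x0c18

@+1c  big-endian(b8 00 00 1c) = 0xb800001c
  top 5b → 0x17 → bz [J]
  [26:0] imm=28 = #28
  target = base 0x0bdc + off 0x1c + 4 + imm 28 = 0x0c18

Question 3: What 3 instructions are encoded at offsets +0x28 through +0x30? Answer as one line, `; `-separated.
cmp x4, x6; cmp x4, x0; bnz #-28

[28] 1e 80 00 00 → 0x1e800000
  op=0x1e800000>>27=0x3 ⇒ cmp (RR)
  rd: (w>>24)&0x7=0x6 → x6
  rs: (w>>21)&0x7=0x4 → x4
[2c] 18 80 00 00 → 0x18800000
  op=0x18800000>>27=0x3 ⇒ cmp (RR)
  rd: (w>>24)&0x7=0x0 → x0
  rs: (w>>21)&0x7=0x4 → x4
[30] 4f ff ff e4 → 0x4fffffe4
  op=0x4fffffe4>>27=0x9 ⇒ bnz (J)
  imm: (w>>0)&0x7ffffff=0x7ffffe4 (s27→-28) → #-28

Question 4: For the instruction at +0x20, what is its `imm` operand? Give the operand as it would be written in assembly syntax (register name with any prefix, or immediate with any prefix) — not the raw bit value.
#5268674

@+20  big-endian(b4 50 64 c2) = 0xb45064c2
  op=0xb45064c2>>27=0x16 ⇒ subi (RI)
  rd@[26:24]=0x4 ⇒ x4
  imm@[23:0]=0x5064c2 ⇒ #5268674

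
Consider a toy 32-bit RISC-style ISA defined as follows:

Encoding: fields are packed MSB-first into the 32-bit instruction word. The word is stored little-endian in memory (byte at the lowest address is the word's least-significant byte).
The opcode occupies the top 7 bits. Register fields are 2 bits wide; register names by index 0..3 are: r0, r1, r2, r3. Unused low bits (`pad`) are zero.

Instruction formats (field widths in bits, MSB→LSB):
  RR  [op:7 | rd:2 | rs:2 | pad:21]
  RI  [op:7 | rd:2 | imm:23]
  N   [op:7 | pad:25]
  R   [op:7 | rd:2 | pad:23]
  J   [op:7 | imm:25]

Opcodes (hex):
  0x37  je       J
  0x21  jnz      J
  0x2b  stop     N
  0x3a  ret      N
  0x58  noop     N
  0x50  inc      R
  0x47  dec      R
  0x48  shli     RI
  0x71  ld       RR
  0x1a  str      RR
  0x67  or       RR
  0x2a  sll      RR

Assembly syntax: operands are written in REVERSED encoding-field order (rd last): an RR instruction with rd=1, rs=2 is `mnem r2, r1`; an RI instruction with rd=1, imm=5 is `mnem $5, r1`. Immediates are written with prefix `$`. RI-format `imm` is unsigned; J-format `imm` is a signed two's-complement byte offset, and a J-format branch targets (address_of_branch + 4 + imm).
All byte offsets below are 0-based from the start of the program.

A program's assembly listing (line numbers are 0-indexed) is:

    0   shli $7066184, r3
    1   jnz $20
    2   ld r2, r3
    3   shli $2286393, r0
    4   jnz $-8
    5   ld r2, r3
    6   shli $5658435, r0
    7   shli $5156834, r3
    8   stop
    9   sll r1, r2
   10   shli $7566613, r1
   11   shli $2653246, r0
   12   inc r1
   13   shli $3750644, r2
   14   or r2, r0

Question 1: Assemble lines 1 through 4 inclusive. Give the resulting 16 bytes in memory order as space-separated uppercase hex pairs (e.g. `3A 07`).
line 1 (jnz): pack op=0x21:7|imm=20:25 = 0x42000014; little→ 14 00 00 42
line 2 (ld): pack op=0x71:7|rd=3:2|rs=2:2|pad=0:21 = 0xe3c00000; little→ 00 00 c0 e3
line 3 (shli): pack op=0x48:7|rd=0:2|imm=2286393:23 = 0x9022e339; little→ 39 e3 22 90
line 4 (jnz): pack op=0x21:7|imm=-8:25 = 0x43fffff8; little→ f8 ff ff 43

14 00 00 42 00 00 C0 E3 39 E3 22 90 F8 FF FF 43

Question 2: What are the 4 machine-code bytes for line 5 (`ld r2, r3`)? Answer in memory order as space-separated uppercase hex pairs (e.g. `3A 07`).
00 00 C0 E3

line 5 (ld): pack op=0x71:7|rd=3:2|rs=2:2|pad=0:21 = 0xe3c00000; little→ 00 00 c0 e3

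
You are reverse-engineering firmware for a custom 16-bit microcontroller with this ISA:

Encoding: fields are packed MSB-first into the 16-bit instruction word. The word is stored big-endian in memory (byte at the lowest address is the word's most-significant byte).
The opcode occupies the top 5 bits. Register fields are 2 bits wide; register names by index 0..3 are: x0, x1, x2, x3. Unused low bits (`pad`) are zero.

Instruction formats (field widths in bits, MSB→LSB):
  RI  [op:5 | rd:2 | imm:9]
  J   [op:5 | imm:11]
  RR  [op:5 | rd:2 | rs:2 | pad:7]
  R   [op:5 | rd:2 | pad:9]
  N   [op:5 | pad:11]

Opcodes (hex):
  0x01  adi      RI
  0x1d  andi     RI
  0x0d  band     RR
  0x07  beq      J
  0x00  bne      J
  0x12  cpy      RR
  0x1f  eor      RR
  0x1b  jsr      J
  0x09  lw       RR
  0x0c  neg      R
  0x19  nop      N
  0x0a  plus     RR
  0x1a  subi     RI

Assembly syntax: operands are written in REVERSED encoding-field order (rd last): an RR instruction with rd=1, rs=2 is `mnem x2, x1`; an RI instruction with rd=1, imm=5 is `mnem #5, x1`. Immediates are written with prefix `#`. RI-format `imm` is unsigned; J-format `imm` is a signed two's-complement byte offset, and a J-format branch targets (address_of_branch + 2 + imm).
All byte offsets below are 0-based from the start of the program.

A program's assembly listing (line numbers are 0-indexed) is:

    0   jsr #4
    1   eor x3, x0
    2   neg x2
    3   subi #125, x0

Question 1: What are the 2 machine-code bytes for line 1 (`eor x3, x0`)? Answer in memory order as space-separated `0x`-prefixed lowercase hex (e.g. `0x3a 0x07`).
L1: eor op=0x1f:5|rd=0:2|rs=3:2|pad=0:7 ⇒ 0xf980 ⇒ big f9 80

0xf9 0x80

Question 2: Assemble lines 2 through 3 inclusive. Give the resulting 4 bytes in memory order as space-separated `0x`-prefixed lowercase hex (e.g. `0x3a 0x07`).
line 2 (neg): pack op=0xc:5|rd=2:2|pad=0:9 = 0x6400; big→ 64 00
line 3 (subi): pack op=0x1a:5|rd=0:2|imm=125:9 = 0xd07d; big→ d0 7d

0x64 0x00 0xd0 0x7d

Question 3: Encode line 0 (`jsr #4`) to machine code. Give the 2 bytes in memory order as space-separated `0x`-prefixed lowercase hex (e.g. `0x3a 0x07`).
0. jsr fields op=0x1b:5|imm=4:11 → word d804h → d8 04

0xd8 0x04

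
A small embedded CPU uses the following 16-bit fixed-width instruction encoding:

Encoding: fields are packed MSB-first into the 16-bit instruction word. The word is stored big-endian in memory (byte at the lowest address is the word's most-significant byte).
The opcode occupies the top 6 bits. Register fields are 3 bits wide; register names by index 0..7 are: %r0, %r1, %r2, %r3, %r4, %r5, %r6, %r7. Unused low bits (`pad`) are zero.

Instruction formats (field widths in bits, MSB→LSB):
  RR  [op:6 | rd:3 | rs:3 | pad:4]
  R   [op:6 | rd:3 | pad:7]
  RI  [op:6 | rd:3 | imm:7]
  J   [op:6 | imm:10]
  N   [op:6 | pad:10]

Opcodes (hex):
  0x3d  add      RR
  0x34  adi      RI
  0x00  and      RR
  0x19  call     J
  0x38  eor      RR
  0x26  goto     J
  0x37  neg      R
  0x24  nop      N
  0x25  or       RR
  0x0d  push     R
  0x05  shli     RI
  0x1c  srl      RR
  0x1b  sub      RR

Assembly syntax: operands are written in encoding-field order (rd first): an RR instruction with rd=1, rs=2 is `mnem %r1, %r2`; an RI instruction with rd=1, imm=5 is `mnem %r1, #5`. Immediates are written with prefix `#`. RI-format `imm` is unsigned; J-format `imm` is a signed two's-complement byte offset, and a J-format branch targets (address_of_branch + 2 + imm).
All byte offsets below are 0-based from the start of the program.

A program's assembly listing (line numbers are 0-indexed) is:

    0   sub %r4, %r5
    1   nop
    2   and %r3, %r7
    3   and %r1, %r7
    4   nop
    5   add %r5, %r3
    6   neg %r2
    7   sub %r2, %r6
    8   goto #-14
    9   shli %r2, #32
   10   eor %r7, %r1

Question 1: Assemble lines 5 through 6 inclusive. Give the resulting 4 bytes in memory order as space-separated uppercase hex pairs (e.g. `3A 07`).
F6 B0 DD 00

line 5 (add): pack op=0x3d:6|rd=5:3|rs=3:3|pad=0:4 = 0xf6b0; big→ f6 b0
line 6 (neg): pack op=0x37:6|rd=2:3|pad=0:7 = 0xdd00; big→ dd 00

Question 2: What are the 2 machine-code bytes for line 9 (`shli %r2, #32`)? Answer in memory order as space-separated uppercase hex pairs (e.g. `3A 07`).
L9: shli op=0x5:6|rd=2:3|imm=32:7 ⇒ 0x1520 ⇒ big 15 20

15 20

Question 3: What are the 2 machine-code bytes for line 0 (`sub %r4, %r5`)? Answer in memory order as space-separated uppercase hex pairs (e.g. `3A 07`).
6E 50

0. sub fields op=0x1b:6|rd=4:3|rs=5:3|pad=0:4 → word 6e50h → 6e 50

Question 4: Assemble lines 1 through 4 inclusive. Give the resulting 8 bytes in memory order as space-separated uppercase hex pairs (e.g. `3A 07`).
1. nop fields op=0x24:6|pad=0:10 → word 9000h → 90 00
2. and fields op=0x0:6|rd=3:3|rs=7:3|pad=0:4 → word 01f0h → 01 f0
3. and fields op=0x0:6|rd=1:3|rs=7:3|pad=0:4 → word 00f0h → 00 f0
4. nop fields op=0x24:6|pad=0:10 → word 9000h → 90 00

90 00 01 F0 00 F0 90 00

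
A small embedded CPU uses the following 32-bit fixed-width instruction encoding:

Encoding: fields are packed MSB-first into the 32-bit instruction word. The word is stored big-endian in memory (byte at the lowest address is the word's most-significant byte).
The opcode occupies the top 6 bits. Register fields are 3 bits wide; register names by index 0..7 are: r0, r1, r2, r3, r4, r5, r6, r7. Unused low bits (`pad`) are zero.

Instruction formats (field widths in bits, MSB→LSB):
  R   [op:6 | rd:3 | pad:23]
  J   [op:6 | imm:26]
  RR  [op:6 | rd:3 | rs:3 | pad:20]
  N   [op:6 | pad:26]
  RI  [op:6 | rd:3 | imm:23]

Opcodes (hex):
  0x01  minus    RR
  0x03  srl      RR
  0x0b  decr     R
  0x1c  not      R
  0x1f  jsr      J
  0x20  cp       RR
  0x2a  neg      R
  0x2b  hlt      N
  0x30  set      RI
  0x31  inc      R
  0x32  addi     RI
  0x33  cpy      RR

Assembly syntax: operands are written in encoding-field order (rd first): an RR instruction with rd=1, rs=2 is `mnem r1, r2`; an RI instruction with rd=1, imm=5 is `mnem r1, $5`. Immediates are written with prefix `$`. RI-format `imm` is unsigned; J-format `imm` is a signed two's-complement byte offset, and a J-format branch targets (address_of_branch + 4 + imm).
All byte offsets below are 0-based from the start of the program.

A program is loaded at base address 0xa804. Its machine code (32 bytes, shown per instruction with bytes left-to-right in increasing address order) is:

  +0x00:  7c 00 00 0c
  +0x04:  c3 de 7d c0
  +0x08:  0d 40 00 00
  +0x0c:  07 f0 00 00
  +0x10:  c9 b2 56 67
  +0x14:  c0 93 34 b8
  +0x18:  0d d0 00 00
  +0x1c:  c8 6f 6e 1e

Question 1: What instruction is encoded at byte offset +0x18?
srl r3, r5

@+18  big-endian(0d d0 00 00) = 0x0dd00000
  op=0x0dd00000>>26=0x3 ⇒ srl (RR)
  [25:23] rd=3 = r3
  [22:20] rs=5 = r5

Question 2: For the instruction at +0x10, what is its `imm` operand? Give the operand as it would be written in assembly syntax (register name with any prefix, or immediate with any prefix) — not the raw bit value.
+0x10: c9 b2 56 67 ⇒ word 0xc9b25667 (big)
  opcode bits[31:26]=0x32: addi/RI
  rd: (w>>23)&0x7=0x3 → r3
  imm: (w>>0)&0x7fffff=0x325667 → $3298919

$3298919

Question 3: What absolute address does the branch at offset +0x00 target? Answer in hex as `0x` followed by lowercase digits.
0xa814

@+00  big-endian(7c 00 00 0c) = 0x7c00000c
  op=0x7c00000c>>26=0x1f ⇒ jsr (J)
  imm: (w>>0)&0x3ffffff=0xc → $12
  target = base 0xa804 + off 0x00 + 4 + imm 12 = 0xa814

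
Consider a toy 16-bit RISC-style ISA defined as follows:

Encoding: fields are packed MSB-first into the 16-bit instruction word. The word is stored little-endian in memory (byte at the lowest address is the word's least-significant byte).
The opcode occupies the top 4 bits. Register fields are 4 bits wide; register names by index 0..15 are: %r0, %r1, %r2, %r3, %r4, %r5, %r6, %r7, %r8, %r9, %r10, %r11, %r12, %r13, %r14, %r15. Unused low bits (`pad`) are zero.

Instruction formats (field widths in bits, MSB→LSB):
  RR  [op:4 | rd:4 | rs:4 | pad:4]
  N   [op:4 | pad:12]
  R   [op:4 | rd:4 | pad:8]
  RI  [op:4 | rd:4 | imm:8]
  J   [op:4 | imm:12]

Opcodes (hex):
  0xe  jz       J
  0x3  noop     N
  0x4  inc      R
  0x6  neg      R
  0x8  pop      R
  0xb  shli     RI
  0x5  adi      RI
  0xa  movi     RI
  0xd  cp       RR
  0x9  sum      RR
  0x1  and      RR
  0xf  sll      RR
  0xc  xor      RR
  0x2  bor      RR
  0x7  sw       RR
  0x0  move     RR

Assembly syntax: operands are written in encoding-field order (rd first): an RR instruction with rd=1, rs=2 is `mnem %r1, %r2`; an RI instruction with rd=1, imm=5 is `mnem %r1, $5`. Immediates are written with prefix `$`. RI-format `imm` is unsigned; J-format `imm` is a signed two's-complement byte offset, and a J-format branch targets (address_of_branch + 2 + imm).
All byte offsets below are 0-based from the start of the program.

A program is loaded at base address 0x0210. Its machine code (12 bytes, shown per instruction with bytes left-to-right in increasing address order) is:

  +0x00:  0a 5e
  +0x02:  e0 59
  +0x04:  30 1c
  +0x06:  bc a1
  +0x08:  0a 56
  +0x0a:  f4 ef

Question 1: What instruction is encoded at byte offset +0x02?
off 0x02: read e0 59 as little → 0x59e0
  op=0x59e0>>12=0x5 ⇒ adi (RI)
  [11:8] rd=9 = %r9
  [7:0] imm=224 = $224

adi %r9, $224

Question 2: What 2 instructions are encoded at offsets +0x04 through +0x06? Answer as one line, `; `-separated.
and %r12, %r3; movi %r1, $188

+0x04: 30 1c ⇒ word 0x1c30 (little)
  op=0x1c30>>12=0x1 ⇒ and (RR)
  rd: (w>>8)&0xf=0xc → %r12
  rs: (w>>4)&0xf=0x3 → %r3
+0x06: bc a1 ⇒ word 0xa1bc (little)
  op=0xa1bc>>12=0xa ⇒ movi (RI)
  rd: (w>>8)&0xf=0x1 → %r1
  imm: (w>>0)&0xff=0xbc → $188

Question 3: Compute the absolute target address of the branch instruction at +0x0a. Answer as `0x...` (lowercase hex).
[0a] f4 ef → 0xeff4
  top 4b → 0xe → jz [J]
  [11:0] imm=4084 (s12→-12) = $-12
  target = base 0x0210 + off 0x0a + 2 + imm -12 = 0x0210

0x0210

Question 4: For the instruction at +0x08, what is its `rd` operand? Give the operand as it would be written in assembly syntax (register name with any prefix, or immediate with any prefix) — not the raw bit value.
+0x08: 0a 56 ⇒ word 0x560a (little)
  op=0x560a>>12=0x5 ⇒ adi (RI)
  rd@[11:8]=0x6 ⇒ %r6
  imm@[7:0]=0xa ⇒ $10

%r6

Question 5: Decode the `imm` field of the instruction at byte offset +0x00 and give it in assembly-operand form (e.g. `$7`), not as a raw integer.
+0x00: 0a 5e ⇒ word 0x5e0a (little)
  opcode bits[15:12]=0x5: adi/RI
  rd@[11:8]=0xe ⇒ %r14
  imm@[7:0]=0xa ⇒ $10

$10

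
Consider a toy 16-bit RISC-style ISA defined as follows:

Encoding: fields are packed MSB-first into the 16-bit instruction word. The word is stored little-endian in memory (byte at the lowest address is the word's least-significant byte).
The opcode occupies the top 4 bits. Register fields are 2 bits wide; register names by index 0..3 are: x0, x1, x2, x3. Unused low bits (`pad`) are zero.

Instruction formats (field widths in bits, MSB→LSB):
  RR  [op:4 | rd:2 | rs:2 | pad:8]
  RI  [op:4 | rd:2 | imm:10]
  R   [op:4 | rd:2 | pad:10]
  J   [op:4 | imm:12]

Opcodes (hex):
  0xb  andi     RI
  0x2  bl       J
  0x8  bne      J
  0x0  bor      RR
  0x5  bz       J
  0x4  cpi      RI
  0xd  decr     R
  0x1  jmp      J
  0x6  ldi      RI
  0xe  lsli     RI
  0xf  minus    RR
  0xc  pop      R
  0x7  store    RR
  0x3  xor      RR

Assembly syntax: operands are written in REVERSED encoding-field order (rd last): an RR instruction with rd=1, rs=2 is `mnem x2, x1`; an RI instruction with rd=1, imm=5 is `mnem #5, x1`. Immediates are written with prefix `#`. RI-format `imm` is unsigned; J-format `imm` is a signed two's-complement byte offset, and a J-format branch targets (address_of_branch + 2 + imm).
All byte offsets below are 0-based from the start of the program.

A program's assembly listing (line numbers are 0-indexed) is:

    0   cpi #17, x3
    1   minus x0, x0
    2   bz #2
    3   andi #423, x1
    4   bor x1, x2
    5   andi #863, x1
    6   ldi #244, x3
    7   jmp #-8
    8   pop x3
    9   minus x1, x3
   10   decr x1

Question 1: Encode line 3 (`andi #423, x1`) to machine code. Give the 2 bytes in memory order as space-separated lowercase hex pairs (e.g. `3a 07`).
a7 b5

3. andi fields op=0xb:4|rd=1:2|imm=423:10 → word b5a7h → a7 b5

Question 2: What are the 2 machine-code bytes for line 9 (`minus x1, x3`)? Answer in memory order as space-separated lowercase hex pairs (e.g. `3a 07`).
00 fd

9. minus fields op=0xf:4|rd=3:2|rs=1:2|pad=0:8 → word fd00h → 00 fd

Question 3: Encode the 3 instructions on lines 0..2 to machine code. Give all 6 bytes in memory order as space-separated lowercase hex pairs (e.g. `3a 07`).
0. cpi fields op=0x4:4|rd=3:2|imm=17:10 → word 4c11h → 11 4c
1. minus fields op=0xf:4|rd=0:2|rs=0:2|pad=0:8 → word f000h → 00 f0
2. bz fields op=0x5:4|imm=2:12 → word 5002h → 02 50

11 4c 00 f0 02 50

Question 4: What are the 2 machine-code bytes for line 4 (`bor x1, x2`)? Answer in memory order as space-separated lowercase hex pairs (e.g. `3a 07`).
00 09

4. bor fields op=0x0:4|rd=2:2|rs=1:2|pad=0:8 → word 0900h → 00 09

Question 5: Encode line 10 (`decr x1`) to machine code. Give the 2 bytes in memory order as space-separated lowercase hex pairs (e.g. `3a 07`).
L10: decr op=0xd:4|rd=1:2|pad=0:10 ⇒ 0xd400 ⇒ little 00 d4

00 d4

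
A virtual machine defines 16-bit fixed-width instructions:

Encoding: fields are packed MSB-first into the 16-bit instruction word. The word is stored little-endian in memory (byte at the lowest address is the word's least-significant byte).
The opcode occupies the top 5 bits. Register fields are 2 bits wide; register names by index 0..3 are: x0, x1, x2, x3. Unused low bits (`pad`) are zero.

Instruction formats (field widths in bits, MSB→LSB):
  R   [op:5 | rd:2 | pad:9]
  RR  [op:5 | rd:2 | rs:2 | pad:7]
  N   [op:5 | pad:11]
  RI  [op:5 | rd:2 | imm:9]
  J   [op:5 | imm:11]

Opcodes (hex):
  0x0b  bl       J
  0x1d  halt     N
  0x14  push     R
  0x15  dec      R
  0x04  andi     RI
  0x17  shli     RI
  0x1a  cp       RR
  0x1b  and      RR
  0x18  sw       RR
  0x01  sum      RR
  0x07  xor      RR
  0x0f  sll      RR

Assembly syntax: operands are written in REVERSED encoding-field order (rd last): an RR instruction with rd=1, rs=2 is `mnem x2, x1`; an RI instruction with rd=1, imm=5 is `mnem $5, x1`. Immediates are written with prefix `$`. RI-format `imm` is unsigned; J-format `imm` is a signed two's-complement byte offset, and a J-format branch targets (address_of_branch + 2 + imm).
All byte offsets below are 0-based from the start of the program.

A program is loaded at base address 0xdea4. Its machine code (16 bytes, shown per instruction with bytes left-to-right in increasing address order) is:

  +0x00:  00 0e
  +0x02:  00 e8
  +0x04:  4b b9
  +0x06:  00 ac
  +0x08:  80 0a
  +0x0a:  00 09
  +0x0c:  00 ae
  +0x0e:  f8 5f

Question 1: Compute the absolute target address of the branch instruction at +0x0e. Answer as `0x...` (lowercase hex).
off 0x0e: read f8 5f as little → 0x5ff8
  opcode bits[15:11]=0xb: bl/J
  imm@[10:0]=0x7f8 (s11→-8) ⇒ $-8
  target = base 0xdea4 + off 0x0e + 2 + imm -8 = 0xdeac

0xdeac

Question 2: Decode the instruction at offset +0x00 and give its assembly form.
[00] 00 0e → 0x0e00
  op=0x0e00>>11=0x1 ⇒ sum (RR)
  [10:9] rd=3 = x3
  [8:7] rs=0 = x0

sum x0, x3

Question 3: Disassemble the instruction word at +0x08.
sum x1, x1

off 0x08: read 80 0a as little → 0x0a80
  op=0x0a80>>11=0x1 ⇒ sum (RR)
  rd: (w>>9)&0x3=0x1 → x1
  rs: (w>>7)&0x3=0x1 → x1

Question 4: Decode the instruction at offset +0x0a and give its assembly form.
[0a] 00 09 → 0x0900
  opcode bits[15:11]=0x1: sum/RR
  rd: (w>>9)&0x3=0x0 → x0
  rs: (w>>7)&0x3=0x2 → x2

sum x2, x0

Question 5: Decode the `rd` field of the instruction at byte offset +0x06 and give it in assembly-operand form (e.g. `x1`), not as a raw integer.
@+06  little-endian(00 ac) = 0xac00
  op=0xac00>>11=0x15 ⇒ dec (R)
  [10:9] rd=2 = x2

x2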